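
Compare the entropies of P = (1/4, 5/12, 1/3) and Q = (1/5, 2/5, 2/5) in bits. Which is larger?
P

Computing entropies in bits:
H(P) = 1.5546
H(Q) = 1.5219

Distribution P has higher entropy.

Intuition: The distribution closer to uniform (more spread out) has higher entropy.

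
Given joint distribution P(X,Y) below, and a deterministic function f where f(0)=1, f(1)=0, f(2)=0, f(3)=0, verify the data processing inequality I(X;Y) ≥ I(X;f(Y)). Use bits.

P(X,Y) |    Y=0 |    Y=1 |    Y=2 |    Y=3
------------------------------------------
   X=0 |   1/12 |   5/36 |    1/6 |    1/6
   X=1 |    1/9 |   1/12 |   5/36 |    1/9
I(X;Y) = 0.0140, I(X;f(Y)) = 0.0113, inequality holds: 0.0140 ≥ 0.0113

Data Processing Inequality: For any Markov chain X → Y → Z, we have I(X;Y) ≥ I(X;Z).

Here Z = f(Y) is a deterministic function of Y, forming X → Y → Z.

Original I(X;Y) = 0.0140 bits

After applying f:
P(X,Z) where Z=f(Y):
- P(X,Z=0) = P(X,Y=1) + P(X,Y=2) + P(X,Y=3)
- P(X,Z=1) = P(X,Y=0)

I(X;Z) = I(X;f(Y)) = 0.0113 bits

Verification: 0.0140 ≥ 0.0113 ✓

Information cannot be created by processing; the function f can only lose information about X.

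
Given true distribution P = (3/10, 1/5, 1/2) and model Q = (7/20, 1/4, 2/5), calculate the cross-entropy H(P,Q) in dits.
0.4562 dits

Cross-entropy: H(P,Q) = -Σ p(x) log q(x)

Alternatively: H(P,Q) = H(P) + D_KL(P||Q)
H(P) = 0.4472 dits
D_KL(P||Q) = 0.0090 dits

H(P,Q) = 0.4472 + 0.0090 = 0.4562 dits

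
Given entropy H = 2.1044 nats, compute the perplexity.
8.2022

Perplexity is e^H (or exp(H) for natural log).

H = 2.1044 nats
Perplexity = e^2.1044 = 8.2022

Interpretation: The model's uncertainty is equivalent to choosing uniformly among 8.2 options.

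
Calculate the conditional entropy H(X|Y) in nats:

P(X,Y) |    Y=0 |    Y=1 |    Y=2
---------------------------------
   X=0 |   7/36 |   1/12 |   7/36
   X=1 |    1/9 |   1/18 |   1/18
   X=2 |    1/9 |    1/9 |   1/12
1.0270 nats

Using the chain rule: H(X|Y) = H(X,Y) - H(Y)

First, compute H(X,Y) = 2.1046 nats

Marginal P(Y) = (5/12, 1/4, 1/3)
H(Y) = 1.0776 nats

H(X|Y) = H(X,Y) - H(Y) = 2.1046 - 1.0776 = 1.0270 nats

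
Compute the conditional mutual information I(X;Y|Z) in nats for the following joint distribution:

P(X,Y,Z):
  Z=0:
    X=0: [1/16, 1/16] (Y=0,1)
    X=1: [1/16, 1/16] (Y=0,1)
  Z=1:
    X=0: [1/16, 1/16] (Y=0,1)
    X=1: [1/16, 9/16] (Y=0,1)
0.0481 nats

Conditional mutual information: I(X;Y|Z) = H(X|Z) + H(Y|Z) - H(X,Y|Z)

H(Z) = 0.5623
H(X,Z) = 1.0735 → H(X|Z) = 0.5112
H(Y,Z) = 1.0735 → H(Y|Z) = 0.5112
H(X,Y,Z) = 1.5366 → H(X,Y|Z) = 0.9743

I(X;Y|Z) = 0.5112 + 0.5112 - 0.9743 = 0.0481 nats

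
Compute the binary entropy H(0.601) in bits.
0.9704 bits

The binary entropy function is:
H(p) = -p log(p) - (1-p) log(1-p)

H(0.601) = -0.601 × log_2(0.601) - 0.399 × log_2(0.399)
H(0.601) = 0.9704 bits

Note: Binary entropy is maximized at p=0.5 (H=1 bit) and minimized at p=0 or p=1 (H=0).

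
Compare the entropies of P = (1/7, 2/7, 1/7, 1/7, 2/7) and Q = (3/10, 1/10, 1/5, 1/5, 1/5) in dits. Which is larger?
Q

Computing entropies in dits:
H(P) = 0.6731
H(Q) = 0.6762

Distribution Q has higher entropy.

Intuition: The distribution closer to uniform (more spread out) has higher entropy.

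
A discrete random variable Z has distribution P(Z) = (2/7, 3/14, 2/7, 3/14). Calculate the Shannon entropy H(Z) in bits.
1.9852 bits

Shannon entropy is H(X) = -Σ p(x) log p(x).

For P = (2/7, 3/14, 2/7, 3/14):
H = -2/7 × log_2(2/7) -3/14 × log_2(3/14) -2/7 × log_2(2/7) -3/14 × log_2(3/14)
H = 1.9852 bits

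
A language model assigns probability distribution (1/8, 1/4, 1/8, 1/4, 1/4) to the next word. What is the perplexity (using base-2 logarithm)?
4.7568

Perplexity is 2^H (or exp(H) for natural log).

First, H = -Σ p log p = 2.2500 bits
Perplexity = 2^2.2500 = 4.7568

Interpretation: The model's uncertainty is equivalent to choosing uniformly among 4.8 options.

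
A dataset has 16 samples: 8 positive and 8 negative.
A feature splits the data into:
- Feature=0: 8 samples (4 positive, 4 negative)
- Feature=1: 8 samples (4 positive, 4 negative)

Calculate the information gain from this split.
0.0000 bits

Information Gain = H(Y) - H(Y|Feature)

Before split:
P(positive) = 8/16 = 0.5000
H(Y) = 1.0000 bits

After split:
Feature=0: H = 1.0000 bits (weight = 8/16)
Feature=1: H = 1.0000 bits (weight = 8/16)
H(Y|Feature) = (8/16)×1.0000 + (8/16)×1.0000 = 1.0000 bits

Information Gain = 1.0000 - 1.0000 = 0.0000 bits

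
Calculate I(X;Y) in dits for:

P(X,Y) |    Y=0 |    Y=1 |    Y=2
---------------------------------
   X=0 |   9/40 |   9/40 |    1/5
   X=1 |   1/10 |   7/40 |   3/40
0.0050 dits

Mutual information: I(X;Y) = H(X) + H(Y) - H(X,Y)

Marginals:
P(X) = (13/20, 7/20), H(X) = 0.2812 dits
P(Y) = (13/40, 2/5, 11/40), H(Y) = 0.4720 dits

Joint entropy: H(X,Y) = 0.7482 dits

I(X;Y) = 0.2812 + 0.4720 - 0.7482 = 0.0050 dits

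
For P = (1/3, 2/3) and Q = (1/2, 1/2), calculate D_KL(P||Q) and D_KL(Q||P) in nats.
D_KL(P||Q) = 0.0566, D_KL(Q||P) = 0.0589

KL divergence is not symmetric: D_KL(P||Q) ≠ D_KL(Q||P) in general.

D_KL(P||Q) = 0.0566 nats
D_KL(Q||P) = 0.0589 nats

No, they are not equal!

This asymmetry is why KL divergence is not a true distance metric.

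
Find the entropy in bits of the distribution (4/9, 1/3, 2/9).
1.5305 bits

Shannon entropy is H(X) = -Σ p(x) log p(x).

For P = (4/9, 1/3, 2/9):
H = -4/9 × log_2(4/9) -1/3 × log_2(1/3) -2/9 × log_2(2/9)
H = 1.5305 bits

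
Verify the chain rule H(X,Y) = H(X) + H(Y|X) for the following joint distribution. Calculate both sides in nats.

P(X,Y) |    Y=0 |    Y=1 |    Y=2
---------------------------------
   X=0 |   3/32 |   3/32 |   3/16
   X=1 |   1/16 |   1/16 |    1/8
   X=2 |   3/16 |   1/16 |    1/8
H(X,Y) = 2.1113, H(X) = 1.0822, H(Y|X) = 1.0291 (all in nats)

Chain rule: H(X,Y) = H(X) + H(Y|X)

Left side — joint entropy directly:
H(X,Y) = -Σ p(x,y) log p(x,y) = 2.1113 nats

Right side — compute H(Y|X) from the conditional distributions:
P(X) = (3/8, 1/4, 3/8), so H(X) = 1.0822 nats
H(Y|X) = Σ_x P(X=x) · H(Y|X=x):
  P(Y|X=0) = (1/4, 1/4, 1/2), H(Y|X=0) = 1.0397, weight P(X=0) = 3/8
  P(Y|X=1) = (1/4, 1/4, 1/2), H(Y|X=1) = 1.0397, weight P(X=1) = 1/4
  P(Y|X=2) = (1/2, 1/6, 1/3), H(Y|X=2) = 1.0114, weight P(X=2) = 3/8
H(Y|X) = 1.0291 nats

H(X) + H(Y|X) = 1.0822 + 1.0291 = 2.1113 nats

Both sides equal 2.1113 nats. ✓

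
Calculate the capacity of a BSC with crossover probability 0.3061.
0.1114 bits

For a binary symmetric channel (BSC) with error probability p:
Capacity C = 1 - H(p) bits per symbol

where H(p) = -p log₂(p) - (1-p) log₂(1-p) is the binary entropy function.

H(0.3061) = 0.8886 bits
C = 1 - 0.8886 = 0.1114 bits per symbol

This means we can reliably transmit up to 0.1114 bits of information per channel use.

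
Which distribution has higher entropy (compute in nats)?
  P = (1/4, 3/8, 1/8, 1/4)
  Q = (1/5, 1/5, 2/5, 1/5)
Q

Computing entropies in nats:
H(P) = 1.3209
H(Q) = 1.3322

Distribution Q has higher entropy.

Intuition: The distribution closer to uniform (more spread out) has higher entropy.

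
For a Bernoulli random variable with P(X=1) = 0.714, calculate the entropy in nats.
0.5985 nats

The binary entropy function is:
H(p) = -p log(p) - (1-p) log(1-p)

H(0.714) = -0.714 × log_e(0.714) - 0.286 × log_e(0.286)
H(0.714) = 0.5985 nats

Note: Binary entropy is maximized at p=0.5 (H=1 bit) and minimized at p=0 or p=1 (H=0).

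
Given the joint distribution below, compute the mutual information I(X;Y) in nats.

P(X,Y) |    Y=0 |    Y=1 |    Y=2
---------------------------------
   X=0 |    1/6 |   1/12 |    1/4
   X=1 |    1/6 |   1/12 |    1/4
0.0000 nats

Mutual information: I(X;Y) = H(X) + H(Y) - H(X,Y)

Marginals:
P(X) = (1/2, 1/2), H(X) = 0.6931 nats
P(Y) = (1/3, 1/6, 1/2), H(Y) = 1.0114 nats

Joint entropy: H(X,Y) = 1.7046 nats

I(X;Y) = 0.6931 + 1.0114 - 1.7046 = 0.0000 nats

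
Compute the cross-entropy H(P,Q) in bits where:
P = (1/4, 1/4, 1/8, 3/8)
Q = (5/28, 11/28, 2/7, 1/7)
2.2370 bits

Cross-entropy: H(P,Q) = -Σ p(x) log q(x)

Alternatively: H(P,Q) = H(P) + D_KL(P||Q)
H(P) = 1.9056 bits
D_KL(P||Q) = 0.3314 bits

H(P,Q) = 1.9056 + 0.3314 = 2.2370 bits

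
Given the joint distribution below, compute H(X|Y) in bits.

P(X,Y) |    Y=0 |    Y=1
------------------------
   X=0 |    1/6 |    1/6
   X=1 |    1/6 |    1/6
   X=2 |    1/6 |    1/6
1.5850 bits

Using the chain rule: H(X|Y) = H(X,Y) - H(Y)

First, compute H(X,Y) = 2.5850 bits

Marginal P(Y) = (1/2, 1/2)
H(Y) = 1.0000 bits

H(X|Y) = H(X,Y) - H(Y) = 2.5850 - 1.0000 = 1.5850 bits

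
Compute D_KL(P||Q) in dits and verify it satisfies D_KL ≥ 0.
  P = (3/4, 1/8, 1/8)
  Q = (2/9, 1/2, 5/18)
0.2776 dits

KL divergence satisfies the Gibbs inequality: D_KL(P||Q) ≥ 0 for all distributions P, Q.

D_KL(P||Q) = Σ p(x) log(p(x)/q(x))
Term by term:
  x=0: 3/4 × log_10[(3/4)/(2/9)] = 0.3962
  x=1: 1/8 × log_10[(1/8)/(1/2)] = -0.0753
  x=2: 1/8 × log_10[(1/8)/(5/18)] = -0.0433
D_KL(P||Q) = 0.2776 dits

D_KL(P||Q) = 0.2776 ≥ 0 ✓

This non-negativity is a fundamental property: relative entropy cannot be negative because it measures how different Q is from P.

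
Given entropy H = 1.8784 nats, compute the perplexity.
6.5430

Perplexity is e^H (or exp(H) for natural log).

H = 1.8784 nats
Perplexity = e^1.8784 = 6.5430

Interpretation: The model's uncertainty is equivalent to choosing uniformly among 6.5 options.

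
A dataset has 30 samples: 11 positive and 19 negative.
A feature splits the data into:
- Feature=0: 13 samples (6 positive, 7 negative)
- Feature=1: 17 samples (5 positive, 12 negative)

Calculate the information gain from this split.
0.0213 bits

Information Gain = H(Y) - H(Y|Feature)

Before split:
P(positive) = 11/30 = 0.3667
H(Y) = 0.9481 bits

After split:
Feature=0: H = 0.9957 bits (weight = 13/30)
Feature=1: H = 0.8740 bits (weight = 17/30)
H(Y|Feature) = (13/30)×0.9957 + (17/30)×0.8740 = 0.9267 bits

Information Gain = 0.9481 - 0.9267 = 0.0213 bits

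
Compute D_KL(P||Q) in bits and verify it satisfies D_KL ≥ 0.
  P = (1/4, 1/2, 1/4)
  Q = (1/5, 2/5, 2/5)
0.0719 bits

KL divergence satisfies the Gibbs inequality: D_KL(P||Q) ≥ 0 for all distributions P, Q.

D_KL(P||Q) = Σ p(x) log(p(x)/q(x))
Term by term:
  x=0: 1/4 × log_2[(1/4)/(1/5)] = 0.0805
  x=1: 1/2 × log_2[(1/2)/(2/5)] = 0.1610
  x=2: 1/4 × log_2[(1/4)/(2/5)] = -0.1695
D_KL(P||Q) = 0.0719 bits

D_KL(P||Q) = 0.0719 ≥ 0 ✓

This non-negativity is a fundamental property: relative entropy cannot be negative because it measures how different Q is from P.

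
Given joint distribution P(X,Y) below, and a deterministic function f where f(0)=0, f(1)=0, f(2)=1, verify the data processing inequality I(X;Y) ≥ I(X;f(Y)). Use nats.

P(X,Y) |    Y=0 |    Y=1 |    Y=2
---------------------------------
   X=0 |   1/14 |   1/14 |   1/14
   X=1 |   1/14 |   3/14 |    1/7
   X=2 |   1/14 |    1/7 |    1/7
I(X;Y) = 0.0153, I(X;f(Y)) = 0.0022, inequality holds: 0.0153 ≥ 0.0022

Data Processing Inequality: For any Markov chain X → Y → Z, we have I(X;Y) ≥ I(X;Z).

Here Z = f(Y) is a deterministic function of Y, forming X → Y → Z.

Original I(X;Y) = 0.0153 nats

After applying f:
P(X,Z) where Z=f(Y):
- P(X,Z=0) = P(X,Y=0) + P(X,Y=1)
- P(X,Z=1) = P(X,Y=2)

I(X;Z) = I(X;f(Y)) = 0.0022 nats

Verification: 0.0153 ≥ 0.0022 ✓

Information cannot be created by processing; the function f can only lose information about X.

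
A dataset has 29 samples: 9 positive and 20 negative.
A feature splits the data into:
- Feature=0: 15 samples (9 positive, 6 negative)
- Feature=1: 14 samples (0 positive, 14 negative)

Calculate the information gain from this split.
0.3914 bits

Information Gain = H(Y) - H(Y|Feature)

Before split:
P(positive) = 9/29 = 0.3103
H(Y) = 0.8936 bits

After split:
Feature=0: H = 0.9710 bits (weight = 15/29)
Feature=1: H = 0.0000 bits (weight = 14/29)
H(Y|Feature) = (15/29)×0.9710 + (14/29)×0.0000 = 0.5022 bits

Information Gain = 0.8936 - 0.5022 = 0.3914 bits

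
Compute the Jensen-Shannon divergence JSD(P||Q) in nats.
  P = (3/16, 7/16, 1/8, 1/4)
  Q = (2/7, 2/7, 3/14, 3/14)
0.0198 nats

Jensen-Shannon divergence is:
JSD(P||Q) = 0.5 × D_KL(P||M) + 0.5 × D_KL(Q||M)
where M = 0.5 × (P + Q) is the mixture distribution.

M = 0.5 × (3/16, 7/16, 1/8, 1/4) + 0.5 × (2/7, 2/7, 3/14, 3/14) = (0.236607, 0.361607, 0.169643, 0.232143)

D_KL(P||M) = 0.0201 nats
D_KL(Q||M) = 0.0195 nats

JSD(P||Q) = 0.5 × 0.0201 + 0.5 × 0.0195 = 0.0198 nats

Unlike KL divergence, JSD is symmetric and bounded: 0 ≤ JSD ≤ log(2).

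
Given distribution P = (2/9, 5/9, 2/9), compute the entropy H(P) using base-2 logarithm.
1.4355 bits

Shannon entropy is H(X) = -Σ p(x) log p(x).

For P = (2/9, 5/9, 2/9):
H = -2/9 × log_2(2/9) -5/9 × log_2(5/9) -2/9 × log_2(2/9)
H = 1.4355 bits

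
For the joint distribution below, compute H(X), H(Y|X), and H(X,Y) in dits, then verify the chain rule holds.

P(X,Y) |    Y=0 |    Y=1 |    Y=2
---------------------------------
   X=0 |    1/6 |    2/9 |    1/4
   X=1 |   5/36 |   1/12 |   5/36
H(X,Y) = 0.7534, H(X) = 0.2841, H(Y|X) = 0.4694 (all in dits)

Chain rule: H(X,Y) = H(X) + H(Y|X)

Left side — joint entropy directly:
H(X,Y) = -Σ p(x,y) log p(x,y) = 0.7534 dits

Right side — compute H(Y|X) from the conditional distributions:
P(X) = (23/36, 13/36), so H(X) = 0.2841 dits
H(Y|X) = Σ_x P(X=x) · H(Y|X=x):
  P(Y|X=0) = (6/23, 8/23, 9/23), H(Y|X=0) = 0.4712, weight P(X=0) = 23/36
  P(Y|X=1) = (5/13, 3/13, 5/13), H(Y|X=1) = 0.4662, weight P(X=1) = 13/36
H(Y|X) = 0.4694 dits

H(X) + H(Y|X) = 0.2841 + 0.4694 = 0.7534 dits

Both sides equal 0.7534 dits. ✓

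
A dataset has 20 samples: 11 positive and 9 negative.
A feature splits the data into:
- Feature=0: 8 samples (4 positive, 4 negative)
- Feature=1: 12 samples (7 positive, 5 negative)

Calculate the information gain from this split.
0.0049 bits

Information Gain = H(Y) - H(Y|Feature)

Before split:
P(positive) = 11/20 = 0.5500
H(Y) = 0.9928 bits

After split:
Feature=0: H = 1.0000 bits (weight = 8/20)
Feature=1: H = 0.9799 bits (weight = 12/20)
H(Y|Feature) = (8/20)×1.0000 + (12/20)×0.9799 = 0.9879 bits

Information Gain = 0.9928 - 0.9879 = 0.0049 bits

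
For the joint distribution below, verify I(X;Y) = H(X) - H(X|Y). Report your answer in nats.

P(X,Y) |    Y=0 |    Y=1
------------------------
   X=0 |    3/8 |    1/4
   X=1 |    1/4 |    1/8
I(X;Y) = 0.0022 nats

Mutual information has multiple equivalent forms:
- I(X;Y) = H(X) - H(X|Y)
- I(X;Y) = H(Y) - H(Y|X)
- I(X;Y) = H(X) + H(Y) - H(X,Y)

Computing all quantities:
H(X) = 0.6616, H(Y) = 0.6616, H(X,Y) = 1.3209
H(X|Y) = 0.6593, H(Y|X) = 0.6593

Verification:
H(X) - H(X|Y) = 0.6616 - 0.6593 = 0.0022
H(Y) - H(Y|X) = 0.6616 - 0.6593 = 0.0022
H(X) + H(Y) - H(X,Y) = 0.6616 + 0.6616 - 1.3209 = 0.0022

All forms give I(X;Y) = 0.0022 nats. ✓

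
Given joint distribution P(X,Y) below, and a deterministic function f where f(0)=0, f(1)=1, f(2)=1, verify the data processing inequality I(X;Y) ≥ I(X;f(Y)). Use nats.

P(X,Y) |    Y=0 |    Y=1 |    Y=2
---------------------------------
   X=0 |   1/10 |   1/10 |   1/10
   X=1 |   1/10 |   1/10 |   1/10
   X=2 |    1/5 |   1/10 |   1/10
I(X;Y) = 0.0138, I(X;f(Y)) = 0.0138, inequality holds: 0.0138 ≥ 0.0138

Data Processing Inequality: For any Markov chain X → Y → Z, we have I(X;Y) ≥ I(X;Z).

Here Z = f(Y) is a deterministic function of Y, forming X → Y → Z.

Original I(X;Y) = 0.0138 nats

After applying f:
P(X,Z) where Z=f(Y):
- P(X,Z=0) = P(X,Y=0)
- P(X,Z=1) = P(X,Y=1) + P(X,Y=2)

I(X;Z) = I(X;f(Y)) = 0.0138 nats

Verification: 0.0138 ≥ 0.0138 ✓

Information cannot be created by processing; the function f can only lose information about X.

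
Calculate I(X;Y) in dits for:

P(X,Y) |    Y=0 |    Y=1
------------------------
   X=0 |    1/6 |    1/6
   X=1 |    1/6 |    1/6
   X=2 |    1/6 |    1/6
0.0000 dits

Mutual information: I(X;Y) = H(X) + H(Y) - H(X,Y)

Marginals:
P(X) = (1/3, 1/3, 1/3), H(X) = 0.4771 dits
P(Y) = (1/2, 1/2), H(Y) = 0.3010 dits

Joint entropy: H(X,Y) = 0.7782 dits

I(X;Y) = 0.4771 + 0.3010 - 0.7782 = 0.0000 dits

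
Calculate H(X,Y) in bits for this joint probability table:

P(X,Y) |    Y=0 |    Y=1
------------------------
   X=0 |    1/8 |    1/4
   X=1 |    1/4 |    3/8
1.9056 bits

Joint entropy is H(X,Y) = -Σ_{x,y} p(x,y) log p(x,y).

Summing over all non-zero entries:
H(X,Y) = -[1/8·log_2(1/8) + 1/4·log_2(1/4) + 1/4·log_2(1/4) + 3/8·log_2(3/8)]
H(X,Y) = 1.9056 bits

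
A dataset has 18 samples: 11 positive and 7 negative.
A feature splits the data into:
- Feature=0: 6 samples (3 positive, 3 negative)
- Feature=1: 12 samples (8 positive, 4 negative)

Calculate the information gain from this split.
0.0185 bits

Information Gain = H(Y) - H(Y|Feature)

Before split:
P(positive) = 11/18 = 0.6111
H(Y) = 0.9641 bits

After split:
Feature=0: H = 1.0000 bits (weight = 6/18)
Feature=1: H = 0.9183 bits (weight = 12/18)
H(Y|Feature) = (6/18)×1.0000 + (12/18)×0.9183 = 0.9455 bits

Information Gain = 0.9641 - 0.9455 = 0.0185 bits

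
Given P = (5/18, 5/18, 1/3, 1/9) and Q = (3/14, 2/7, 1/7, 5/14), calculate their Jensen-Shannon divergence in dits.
0.0242 dits

Jensen-Shannon divergence is:
JSD(P||Q) = 0.5 × D_KL(P||M) + 0.5 × D_KL(Q||M)
where M = 0.5 × (P + Q) is the mixture distribution.

M = 0.5 × (5/18, 5/18, 1/3, 1/9) + 0.5 × (3/14, 2/7, 1/7, 5/14) = (0.246032, 0.281746, 5/21, 0.234127)

D_KL(P||M) = 0.0257 dits
D_KL(Q||M) = 0.0227 dits

JSD(P||Q) = 0.5 × 0.0257 + 0.5 × 0.0227 = 0.0242 dits

Unlike KL divergence, JSD is symmetric and bounded: 0 ≤ JSD ≤ log(2).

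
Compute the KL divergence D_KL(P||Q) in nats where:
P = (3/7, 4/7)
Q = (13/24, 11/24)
0.0257 nats

KL divergence: D_KL(P||Q) = Σ p(x) log(p(x)/q(x))

Computing term by term:
  x=0: 3/7 × log_e[(3/7)/(13/24)] = 3/7 × -0.2342 = -0.1004
  x=1: 4/7 × log_e[(4/7)/(11/24)] = 4/7 × 0.2205 = 0.1260

D_KL(P||Q) = 0.0257 nats

Note: KL divergence is always non-negative and equals 0 iff P = Q.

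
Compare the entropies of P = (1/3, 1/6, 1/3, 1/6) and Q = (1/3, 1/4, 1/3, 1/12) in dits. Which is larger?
P

Computing entropies in dits:
H(P) = 0.5775
H(Q) = 0.5585

Distribution P has higher entropy.

Intuition: The distribution closer to uniform (more spread out) has higher entropy.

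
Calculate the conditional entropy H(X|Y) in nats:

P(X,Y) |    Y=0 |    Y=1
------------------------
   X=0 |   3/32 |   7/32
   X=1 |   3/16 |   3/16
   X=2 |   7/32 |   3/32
1.0434 nats

Using the chain rule: H(X|Y) = H(X,Y) - H(Y)

First, compute H(X,Y) = 1.7365 nats

Marginal P(Y) = (1/2, 1/2)
H(Y) = 0.6931 nats

H(X|Y) = H(X,Y) - H(Y) = 1.7365 - 0.6931 = 1.0434 nats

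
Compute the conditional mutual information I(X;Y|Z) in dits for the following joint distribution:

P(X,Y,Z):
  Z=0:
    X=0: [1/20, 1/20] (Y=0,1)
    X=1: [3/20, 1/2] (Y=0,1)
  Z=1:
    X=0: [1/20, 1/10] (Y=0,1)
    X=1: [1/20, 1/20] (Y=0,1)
0.0078 dits

Conditional mutual information: I(X;Y|Z) = H(X|Z) + H(Y|Z) - H(X,Y|Z)

H(Z) = 0.2442
H(X,Z) = 0.4452 → H(X|Z) = 0.2010
H(Y,Z) = 0.5062 → H(Y|Z) = 0.2620
H(X,Y,Z) = 0.6994 → H(X,Y|Z) = 0.4551

I(X;Y|Z) = 0.2010 + 0.2620 - 0.4551 = 0.0078 dits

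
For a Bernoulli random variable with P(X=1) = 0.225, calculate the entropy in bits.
0.7692 bits

The binary entropy function is:
H(p) = -p log(p) - (1-p) log(1-p)

H(0.225) = -0.225 × log_2(0.225) - 0.775 × log_2(0.775)
H(0.225) = 0.7692 bits

Note: Binary entropy is maximized at p=0.5 (H=1 bit) and minimized at p=0 or p=1 (H=0).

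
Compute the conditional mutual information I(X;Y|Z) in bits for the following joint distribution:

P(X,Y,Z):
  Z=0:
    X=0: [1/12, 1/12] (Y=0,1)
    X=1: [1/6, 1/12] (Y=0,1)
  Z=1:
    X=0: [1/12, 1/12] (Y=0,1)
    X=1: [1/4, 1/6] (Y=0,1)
0.0118 bits

Conditional mutual information: I(X;Y|Z) = H(X|Z) + H(Y|Z) - H(X,Y|Z)

H(Z) = 0.9799
H(X,Z) = 1.8879 → H(X|Z) = 0.9080
H(Y,Z) = 1.9591 → H(Y|Z) = 0.9793
H(X,Y,Z) = 2.8554 → H(X,Y|Z) = 1.8755

I(X;Y|Z) = 0.9080 + 0.9793 - 1.8755 = 0.0118 bits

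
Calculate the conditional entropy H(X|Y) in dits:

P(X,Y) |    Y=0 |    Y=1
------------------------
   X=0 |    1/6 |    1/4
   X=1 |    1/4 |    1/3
0.2948 dits

Using the chain rule: H(X|Y) = H(X,Y) - H(Y)

First, compute H(X,Y) = 0.5898 dits

Marginal P(Y) = (5/12, 7/12)
H(Y) = 0.2950 dits

H(X|Y) = H(X,Y) - H(Y) = 0.5898 - 0.2950 = 0.2948 dits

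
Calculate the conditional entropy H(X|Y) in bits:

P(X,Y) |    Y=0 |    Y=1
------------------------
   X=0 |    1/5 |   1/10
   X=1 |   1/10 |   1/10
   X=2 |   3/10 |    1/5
1.4755 bits

Using the chain rule: H(X|Y) = H(X,Y) - H(Y)

First, compute H(X,Y) = 2.4464 bits

Marginal P(Y) = (3/5, 2/5)
H(Y) = 0.9710 bits

H(X|Y) = H(X,Y) - H(Y) = 2.4464 - 0.9710 = 1.4755 bits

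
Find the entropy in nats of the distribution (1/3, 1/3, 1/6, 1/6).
1.3297 nats

Shannon entropy is H(X) = -Σ p(x) log p(x).

For P = (1/3, 1/3, 1/6, 1/6):
H = -1/3 × log_e(1/3) -1/3 × log_e(1/3) -1/6 × log_e(1/6) -1/6 × log_e(1/6)
H = 1.3297 nats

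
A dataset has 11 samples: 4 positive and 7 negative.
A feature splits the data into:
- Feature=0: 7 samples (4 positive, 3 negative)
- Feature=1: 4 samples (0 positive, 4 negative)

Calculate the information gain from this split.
0.3187 bits

Information Gain = H(Y) - H(Y|Feature)

Before split:
P(positive) = 4/11 = 0.3636
H(Y) = 0.9457 bits

After split:
Feature=0: H = 0.9852 bits (weight = 7/11)
Feature=1: H = 0.0000 bits (weight = 4/11)
H(Y|Feature) = (7/11)×0.9852 + (4/11)×0.0000 = 0.6270 bits

Information Gain = 0.9457 - 0.6270 = 0.3187 bits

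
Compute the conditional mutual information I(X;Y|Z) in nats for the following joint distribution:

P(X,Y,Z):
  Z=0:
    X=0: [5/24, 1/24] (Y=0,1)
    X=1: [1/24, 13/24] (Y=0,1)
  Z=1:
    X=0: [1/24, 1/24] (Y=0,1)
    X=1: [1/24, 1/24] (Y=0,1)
0.2463 nats

Conditional mutual information: I(X;Y|Z) = H(X|Z) + H(Y|Z) - H(X,Y|Z)

H(Z) = 0.4506
H(X,Z) = 1.0751 → H(X|Z) = 0.6246
H(Y,Z) = 1.0751 → H(Y|Z) = 0.6246
H(X,Y,Z) = 1.4534 → H(X,Y|Z) = 1.0028

I(X;Y|Z) = 0.6246 + 0.6246 - 1.0028 = 0.2463 nats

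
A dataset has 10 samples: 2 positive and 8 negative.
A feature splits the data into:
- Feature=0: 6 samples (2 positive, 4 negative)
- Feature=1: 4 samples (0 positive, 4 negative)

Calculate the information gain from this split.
0.1710 bits

Information Gain = H(Y) - H(Y|Feature)

Before split:
P(positive) = 2/10 = 0.2000
H(Y) = 0.7219 bits

After split:
Feature=0: H = 0.9183 bits (weight = 6/10)
Feature=1: H = 0.0000 bits (weight = 4/10)
H(Y|Feature) = (6/10)×0.9183 + (4/10)×0.0000 = 0.5510 bits

Information Gain = 0.7219 - 0.5510 = 0.1710 bits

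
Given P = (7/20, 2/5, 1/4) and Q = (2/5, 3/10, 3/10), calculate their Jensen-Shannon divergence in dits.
0.0024 dits

Jensen-Shannon divergence is:
JSD(P||Q) = 0.5 × D_KL(P||M) + 0.5 × D_KL(Q||M)
where M = 0.5 × (P + Q) is the mixture distribution.

M = 0.5 × (7/20, 2/5, 1/4) + 0.5 × (2/5, 3/10, 3/10) = (3/8, 7/20, 11/40)

D_KL(P||M) = 0.0024 dits
D_KL(Q||M) = 0.0025 dits

JSD(P||Q) = 0.5 × 0.0024 + 0.5 × 0.0025 = 0.0024 dits

Unlike KL divergence, JSD is symmetric and bounded: 0 ≤ JSD ≤ log(2).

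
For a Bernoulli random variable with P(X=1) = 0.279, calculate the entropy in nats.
0.5920 nats

The binary entropy function is:
H(p) = -p log(p) - (1-p) log(1-p)

H(0.279) = -0.279 × log_e(0.279) - 0.721 × log_e(0.721)
H(0.279) = 0.5920 nats

Note: Binary entropy is maximized at p=0.5 (H=1 bit) and minimized at p=0 or p=1 (H=0).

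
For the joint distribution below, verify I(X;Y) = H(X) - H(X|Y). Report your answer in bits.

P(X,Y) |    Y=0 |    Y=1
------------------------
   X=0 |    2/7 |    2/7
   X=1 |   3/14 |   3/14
I(X;Y) = 0.0000 bits

Mutual information has multiple equivalent forms:
- I(X;Y) = H(X) - H(X|Y)
- I(X;Y) = H(Y) - H(Y|X)
- I(X;Y) = H(X) + H(Y) - H(X,Y)

Computing all quantities:
H(X) = 0.9852, H(Y) = 1.0000, H(X,Y) = 1.9852
H(X|Y) = 0.9852, H(Y|X) = 1.0000

Verification:
H(X) - H(X|Y) = 0.9852 - 0.9852 = 0.0000
H(Y) - H(Y|X) = 1.0000 - 1.0000 = 0.0000
H(X) + H(Y) - H(X,Y) = 0.9852 + 1.0000 - 1.9852 = 0.0000

All forms give I(X;Y) = 0.0000 bits. ✓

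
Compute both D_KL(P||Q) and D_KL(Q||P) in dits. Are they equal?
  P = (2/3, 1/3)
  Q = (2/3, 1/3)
D_KL(P||Q) = 0.0000, D_KL(Q||P) = 0.0000

KL divergence is not symmetric: D_KL(P||Q) ≠ D_KL(Q||P) in general.

D_KL(P||Q) = 0.0000 dits
D_KL(Q||P) = 0.0000 dits

In this case they happen to be equal (to 4 decimal places).

This asymmetry is why KL divergence is not a true distance metric.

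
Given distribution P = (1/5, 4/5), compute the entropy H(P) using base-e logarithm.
0.5004 nats

Shannon entropy is H(X) = -Σ p(x) log p(x).

For P = (1/5, 4/5):
H = -1/5 × log_e(1/5) -4/5 × log_e(4/5)
H = 0.5004 nats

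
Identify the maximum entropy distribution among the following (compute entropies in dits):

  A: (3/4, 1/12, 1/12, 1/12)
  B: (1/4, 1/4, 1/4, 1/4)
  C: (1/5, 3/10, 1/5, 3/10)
B

For a discrete distribution over n outcomes, entropy is maximized by the uniform distribution.

Computing entropies:
H(A) = 0.3635 dits
H(B) = 0.6021 dits
H(C) = 0.5933 dits

The uniform distribution (where all probabilities equal 1/4) achieves the maximum entropy of log_10(4) = 0.6021 dits.

Distribution B has the highest entropy.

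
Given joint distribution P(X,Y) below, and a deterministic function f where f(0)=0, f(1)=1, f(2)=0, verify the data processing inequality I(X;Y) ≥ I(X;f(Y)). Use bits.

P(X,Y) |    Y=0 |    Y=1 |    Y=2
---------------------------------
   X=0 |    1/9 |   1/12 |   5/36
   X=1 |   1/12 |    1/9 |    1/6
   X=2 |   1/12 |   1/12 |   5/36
I(X;Y) = 0.0069, I(X;f(Y)) = 0.0021, inequality holds: 0.0069 ≥ 0.0021

Data Processing Inequality: For any Markov chain X → Y → Z, we have I(X;Y) ≥ I(X;Z).

Here Z = f(Y) is a deterministic function of Y, forming X → Y → Z.

Original I(X;Y) = 0.0069 bits

After applying f:
P(X,Z) where Z=f(Y):
- P(X,Z=0) = P(X,Y=0) + P(X,Y=2)
- P(X,Z=1) = P(X,Y=1)

I(X;Z) = I(X;f(Y)) = 0.0021 bits

Verification: 0.0069 ≥ 0.0021 ✓

Information cannot be created by processing; the function f can only lose information about X.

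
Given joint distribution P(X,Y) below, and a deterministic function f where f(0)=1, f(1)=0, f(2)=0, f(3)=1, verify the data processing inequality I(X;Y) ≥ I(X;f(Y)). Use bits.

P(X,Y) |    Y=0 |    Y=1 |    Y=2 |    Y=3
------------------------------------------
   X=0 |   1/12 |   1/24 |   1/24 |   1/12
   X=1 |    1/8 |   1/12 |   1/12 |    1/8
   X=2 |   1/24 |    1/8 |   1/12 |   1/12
I(X;Y) = 0.0539, I(X;f(Y)) = 0.0427, inequality holds: 0.0539 ≥ 0.0427

Data Processing Inequality: For any Markov chain X → Y → Z, we have I(X;Y) ≥ I(X;Z).

Here Z = f(Y) is a deterministic function of Y, forming X → Y → Z.

Original I(X;Y) = 0.0539 bits

After applying f:
P(X,Z) where Z=f(Y):
- P(X,Z=0) = P(X,Y=1) + P(X,Y=2)
- P(X,Z=1) = P(X,Y=0) + P(X,Y=3)

I(X;Z) = I(X;f(Y)) = 0.0427 bits

Verification: 0.0539 ≥ 0.0427 ✓

Information cannot be created by processing; the function f can only lose information about X.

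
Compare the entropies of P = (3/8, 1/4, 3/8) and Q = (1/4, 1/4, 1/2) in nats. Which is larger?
P

Computing entropies in nats:
H(P) = 1.0822
H(Q) = 1.0397

Distribution P has higher entropy.

Intuition: The distribution closer to uniform (more spread out) has higher entropy.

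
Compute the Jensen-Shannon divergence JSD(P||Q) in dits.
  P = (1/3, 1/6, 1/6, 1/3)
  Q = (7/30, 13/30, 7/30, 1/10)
0.0309 dits

Jensen-Shannon divergence is:
JSD(P||Q) = 0.5 × D_KL(P||M) + 0.5 × D_KL(Q||M)
where M = 0.5 × (P + Q) is the mixture distribution.

M = 0.5 × (1/3, 1/6, 1/6, 1/3) + 0.5 × (7/30, 13/30, 7/30, 1/10) = (0.283333, 3/10, 1/5, 0.216667)

D_KL(P||M) = 0.0301 dits
D_KL(Q||M) = 0.0316 dits

JSD(P||Q) = 0.5 × 0.0301 + 0.5 × 0.0316 = 0.0309 dits

Unlike KL divergence, JSD is symmetric and bounded: 0 ≤ JSD ≤ log(2).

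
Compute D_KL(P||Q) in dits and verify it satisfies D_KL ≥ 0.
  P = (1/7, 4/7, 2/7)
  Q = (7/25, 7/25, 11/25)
0.0817 dits

KL divergence satisfies the Gibbs inequality: D_KL(P||Q) ≥ 0 for all distributions P, Q.

D_KL(P||Q) = Σ p(x) log(p(x)/q(x))
Term by term:
  x=0: 1/7 × log_10[(1/7)/(7/25)] = -0.0418
  x=1: 4/7 × log_10[(4/7)/(7/25)] = 0.1770
  x=2: 2/7 × log_10[(2/7)/(11/25)] = -0.0536
D_KL(P||Q) = 0.0817 dits

D_KL(P||Q) = 0.0817 ≥ 0 ✓

This non-negativity is a fundamental property: relative entropy cannot be negative because it measures how different Q is from P.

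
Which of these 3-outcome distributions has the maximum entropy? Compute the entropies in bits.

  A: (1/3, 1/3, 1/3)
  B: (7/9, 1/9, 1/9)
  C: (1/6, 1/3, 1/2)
A

For a discrete distribution over n outcomes, entropy is maximized by the uniform distribution.

Computing entropies:
H(A) = 1.5850 bits
H(B) = 0.9864 bits
H(C) = 1.4591 bits

The uniform distribution (where all probabilities equal 1/3) achieves the maximum entropy of log_2(3) = 1.5850 bits.

Distribution A has the highest entropy.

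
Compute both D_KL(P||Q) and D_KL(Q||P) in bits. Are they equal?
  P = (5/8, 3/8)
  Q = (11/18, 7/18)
D_KL(P||Q) = 0.0006, D_KL(Q||P) = 0.0006

KL divergence is not symmetric: D_KL(P||Q) ≠ D_KL(Q||P) in general.

D_KL(P||Q) = 0.0006 bits
D_KL(Q||P) = 0.0006 bits

In this case they happen to be equal (to 4 decimal places).

This asymmetry is why KL divergence is not a true distance metric.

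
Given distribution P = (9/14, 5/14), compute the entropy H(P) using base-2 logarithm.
0.9403 bits

Shannon entropy is H(X) = -Σ p(x) log p(x).

For P = (9/14, 5/14):
H = -9/14 × log_2(9/14) -5/14 × log_2(5/14)
H = 0.9403 bits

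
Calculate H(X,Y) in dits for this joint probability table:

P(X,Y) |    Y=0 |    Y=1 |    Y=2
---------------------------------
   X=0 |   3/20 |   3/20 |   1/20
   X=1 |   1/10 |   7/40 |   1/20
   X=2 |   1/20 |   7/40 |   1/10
0.9073 dits

Joint entropy is H(X,Y) = -Σ_{x,y} p(x,y) log p(x,y).

Summing over all non-zero entries:
H(X,Y) = -[3/20·log_10(3/20) + 3/20·log_10(3/20) + 1/20·log_10(1/20) + 1/10·log_10(1/10) + 7/40·log_10(7/40) + 1/20·log_10(1/20) + 1/20·log_10(1/20) + 7/40·log_10(7/40) + 1/10·log_10(1/10)]
H(X,Y) = 0.9073 dits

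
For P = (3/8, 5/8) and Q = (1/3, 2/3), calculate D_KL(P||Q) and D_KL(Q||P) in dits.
D_KL(P||Q) = 0.0017, D_KL(Q||P) = 0.0016

KL divergence is not symmetric: D_KL(P||Q) ≠ D_KL(Q||P) in general.

D_KL(P||Q) = 0.0017 dits
D_KL(Q||P) = 0.0016 dits

No, they are not equal!

This asymmetry is why KL divergence is not a true distance metric.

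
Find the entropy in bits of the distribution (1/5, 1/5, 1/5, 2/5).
1.9219 bits

Shannon entropy is H(X) = -Σ p(x) log p(x).

For P = (1/5, 1/5, 1/5, 2/5):
H = -1/5 × log_2(1/5) -1/5 × log_2(1/5) -1/5 × log_2(1/5) -2/5 × log_2(2/5)
H = 1.9219 bits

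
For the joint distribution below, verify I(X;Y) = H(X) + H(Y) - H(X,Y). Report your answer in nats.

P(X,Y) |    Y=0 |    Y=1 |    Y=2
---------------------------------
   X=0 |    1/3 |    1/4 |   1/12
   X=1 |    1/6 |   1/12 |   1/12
I(X;Y) = 0.0153 nats

Mutual information has multiple equivalent forms:
- I(X;Y) = H(X) - H(X|Y)
- I(X;Y) = H(Y) - H(Y|X)
- I(X;Y) = H(X) + H(Y) - H(X,Y)

Computing all quantities:
H(X) = 0.6365, H(Y) = 1.0114, H(X,Y) = 1.6326
H(X|Y) = 0.6212, H(Y|X) = 0.9961

Verification:
H(X) - H(X|Y) = 0.6365 - 0.6212 = 0.0153
H(Y) - H(Y|X) = 1.0114 - 0.9961 = 0.0153
H(X) + H(Y) - H(X,Y) = 0.6365 + 1.0114 - 1.6326 = 0.0153

All forms give I(X;Y) = 0.0153 nats. ✓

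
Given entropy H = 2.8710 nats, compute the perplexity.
17.6547

Perplexity is e^H (or exp(H) for natural log).

H = 2.8710 nats
Perplexity = e^2.8710 = 17.6547

Interpretation: The model's uncertainty is equivalent to choosing uniformly among 17.7 options.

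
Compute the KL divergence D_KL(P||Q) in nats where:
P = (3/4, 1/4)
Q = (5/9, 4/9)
0.0812 nats

KL divergence: D_KL(P||Q) = Σ p(x) log(p(x)/q(x))

Computing term by term:
  x=0: 3/4 × log_e[(3/4)/(5/9)] = 3/4 × 0.3001 = 0.2251
  x=1: 1/4 × log_e[(1/4)/(4/9)] = 1/4 × -0.5754 = -0.1438

D_KL(P||Q) = 0.0812 nats

Note: KL divergence is always non-negative and equals 0 iff P = Q.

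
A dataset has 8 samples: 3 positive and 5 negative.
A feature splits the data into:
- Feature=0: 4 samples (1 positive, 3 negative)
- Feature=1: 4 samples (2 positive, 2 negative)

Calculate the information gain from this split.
0.0488 bits

Information Gain = H(Y) - H(Y|Feature)

Before split:
P(positive) = 3/8 = 0.3750
H(Y) = 0.9544 bits

After split:
Feature=0: H = 0.8113 bits (weight = 4/8)
Feature=1: H = 1.0000 bits (weight = 4/8)
H(Y|Feature) = (4/8)×0.8113 + (4/8)×1.0000 = 0.9056 bits

Information Gain = 0.9544 - 0.9056 = 0.0488 bits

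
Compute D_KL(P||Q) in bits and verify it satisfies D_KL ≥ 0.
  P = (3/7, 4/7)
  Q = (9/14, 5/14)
0.1368 bits

KL divergence satisfies the Gibbs inequality: D_KL(P||Q) ≥ 0 for all distributions P, Q.

D_KL(P||Q) = Σ p(x) log(p(x)/q(x))
Term by term:
  x=0: 3/7 × log_2[(3/7)/(9/14)] = -0.2507
  x=1: 4/7 × log_2[(4/7)/(5/14)] = 0.3875
D_KL(P||Q) = 0.1368 bits

D_KL(P||Q) = 0.1368 ≥ 0 ✓

This non-negativity is a fundamental property: relative entropy cannot be negative because it measures how different Q is from P.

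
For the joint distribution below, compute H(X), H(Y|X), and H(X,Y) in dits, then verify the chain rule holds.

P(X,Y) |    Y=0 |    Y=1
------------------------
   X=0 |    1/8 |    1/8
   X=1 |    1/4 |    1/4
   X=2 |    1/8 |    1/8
H(X,Y) = 0.7526, H(X) = 0.4515, H(Y|X) = 0.3010 (all in dits)

Chain rule: H(X,Y) = H(X) + H(Y|X)

Left side — joint entropy directly:
H(X,Y) = -Σ p(x,y) log p(x,y) = 0.7526 dits

Right side — compute H(Y|X) from the conditional distributions:
P(X) = (1/4, 1/2, 1/4), so H(X) = 0.4515 dits
H(Y|X) = Σ_x P(X=x) · H(Y|X=x):
  P(Y|X=0) = (1/2, 1/2), H(Y|X=0) = 0.3010, weight P(X=0) = 1/4
  P(Y|X=1) = (1/2, 1/2), H(Y|X=1) = 0.3010, weight P(X=1) = 1/2
  P(Y|X=2) = (1/2, 1/2), H(Y|X=2) = 0.3010, weight P(X=2) = 1/4
H(Y|X) = 0.3010 dits

H(X) + H(Y|X) = 0.4515 + 0.3010 = 0.7526 dits

Both sides equal 0.7526 dits. ✓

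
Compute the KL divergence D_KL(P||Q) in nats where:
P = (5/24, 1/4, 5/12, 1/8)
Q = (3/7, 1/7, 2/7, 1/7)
0.1301 nats

KL divergence: D_KL(P||Q) = Σ p(x) log(p(x)/q(x))

Computing term by term:
  x=0: 5/24 × log_e[(5/24)/(3/7)] = 5/24 × -0.7213 = -0.1503
  x=1: 1/4 × log_e[(1/4)/(1/7)] = 1/4 × 0.5596 = 0.1399
  x=2: 5/12 × log_e[(5/12)/(2/7)] = 5/12 × 0.3773 = 0.1572
  x=3: 1/8 × log_e[(1/8)/(1/7)] = 1/8 × -0.1335 = -0.0167

D_KL(P||Q) = 0.1301 nats

Note: KL divergence is always non-negative and equals 0 iff P = Q.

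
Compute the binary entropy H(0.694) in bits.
0.8885 bits

The binary entropy function is:
H(p) = -p log(p) - (1-p) log(1-p)

H(0.694) = -0.694 × log_2(0.694) - 0.306 × log_2(0.306)
H(0.694) = 0.8885 bits

Note: Binary entropy is maximized at p=0.5 (H=1 bit) and minimized at p=0 or p=1 (H=0).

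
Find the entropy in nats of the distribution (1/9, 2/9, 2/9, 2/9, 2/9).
1.5811 nats

Shannon entropy is H(X) = -Σ p(x) log p(x).

For P = (1/9, 2/9, 2/9, 2/9, 2/9):
H = -1/9 × log_e(1/9) -2/9 × log_e(2/9) -2/9 × log_e(2/9) -2/9 × log_e(2/9) -2/9 × log_e(2/9)
H = 1.5811 nats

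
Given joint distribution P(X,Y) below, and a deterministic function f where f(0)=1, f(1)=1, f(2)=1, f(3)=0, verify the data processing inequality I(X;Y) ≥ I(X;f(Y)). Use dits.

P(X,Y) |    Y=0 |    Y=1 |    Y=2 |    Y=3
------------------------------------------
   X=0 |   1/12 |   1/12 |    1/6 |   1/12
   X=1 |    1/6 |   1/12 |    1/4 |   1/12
I(X;Y) = 0.0037, I(X;f(Y)) = 0.0012, inequality holds: 0.0037 ≥ 0.0012

Data Processing Inequality: For any Markov chain X → Y → Z, we have I(X;Y) ≥ I(X;Z).

Here Z = f(Y) is a deterministic function of Y, forming X → Y → Z.

Original I(X;Y) = 0.0037 dits

After applying f:
P(X,Z) where Z=f(Y):
- P(X,Z=0) = P(X,Y=3)
- P(X,Z=1) = P(X,Y=0) + P(X,Y=1) + P(X,Y=2)

I(X;Z) = I(X;f(Y)) = 0.0012 dits

Verification: 0.0037 ≥ 0.0012 ✓

Information cannot be created by processing; the function f can only lose information about X.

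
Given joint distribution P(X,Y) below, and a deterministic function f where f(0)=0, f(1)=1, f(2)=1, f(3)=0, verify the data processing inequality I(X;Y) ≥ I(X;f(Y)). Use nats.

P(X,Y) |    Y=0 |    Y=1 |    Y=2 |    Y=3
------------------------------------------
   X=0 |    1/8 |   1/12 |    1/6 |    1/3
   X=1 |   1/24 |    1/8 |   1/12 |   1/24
I(X;Y) = 0.0798, I(X;f(Y)) = 0.0553, inequality holds: 0.0798 ≥ 0.0553

Data Processing Inequality: For any Markov chain X → Y → Z, we have I(X;Y) ≥ I(X;Z).

Here Z = f(Y) is a deterministic function of Y, forming X → Y → Z.

Original I(X;Y) = 0.0798 nats

After applying f:
P(X,Z) where Z=f(Y):
- P(X,Z=0) = P(X,Y=0) + P(X,Y=3)
- P(X,Z=1) = P(X,Y=1) + P(X,Y=2)

I(X;Z) = I(X;f(Y)) = 0.0553 nats

Verification: 0.0798 ≥ 0.0553 ✓

Information cannot be created by processing; the function f can only lose information about X.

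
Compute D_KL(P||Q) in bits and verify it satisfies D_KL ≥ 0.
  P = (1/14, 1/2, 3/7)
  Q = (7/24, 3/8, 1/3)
0.2179 bits

KL divergence satisfies the Gibbs inequality: D_KL(P||Q) ≥ 0 for all distributions P, Q.

D_KL(P||Q) = Σ p(x) log(p(x)/q(x))
Term by term:
  x=0: 1/14 × log_2[(1/14)/(7/24)] = -0.1450
  x=1: 1/2 × log_2[(1/2)/(3/8)] = 0.2075
  x=2: 3/7 × log_2[(3/7)/(1/3)] = 0.1554
D_KL(P||Q) = 0.2179 bits

D_KL(P||Q) = 0.2179 ≥ 0 ✓

This non-negativity is a fundamental property: relative entropy cannot be negative because it measures how different Q is from P.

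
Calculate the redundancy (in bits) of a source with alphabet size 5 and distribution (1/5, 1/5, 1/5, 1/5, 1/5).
0.0000 bits

Redundancy measures how far a source is from maximum entropy:
R = H_max - H(X)

Maximum entropy for 5 symbols: H_max = log_2(5) = 2.3219 bits
Actual entropy: H(X) = 2.3219 bits
Redundancy: R = 2.3219 - 2.3219 = 0.0000 bits

This redundancy represents potential for compression: the source could be compressed by 0.0000 bits per symbol.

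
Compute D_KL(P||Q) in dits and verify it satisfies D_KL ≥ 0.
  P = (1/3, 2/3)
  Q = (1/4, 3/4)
0.0075 dits

KL divergence satisfies the Gibbs inequality: D_KL(P||Q) ≥ 0 for all distributions P, Q.

D_KL(P||Q) = Σ p(x) log(p(x)/q(x))
Term by term:
  x=0: 1/3 × log_10[(1/3)/(1/4)] = 0.0416
  x=1: 2/3 × log_10[(2/3)/(3/4)] = -0.0341
D_KL(P||Q) = 0.0075 dits

D_KL(P||Q) = 0.0075 ≥ 0 ✓

This non-negativity is a fundamental property: relative entropy cannot be negative because it measures how different Q is from P.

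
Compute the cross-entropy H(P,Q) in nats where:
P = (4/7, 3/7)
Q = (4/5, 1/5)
0.8173 nats

Cross-entropy: H(P,Q) = -Σ p(x) log q(x)

Alternatively: H(P,Q) = H(P) + D_KL(P||Q)
H(P) = 0.6829 nats
D_KL(P||Q) = 0.1344 nats

H(P,Q) = 0.6829 + 0.1344 = 0.8173 nats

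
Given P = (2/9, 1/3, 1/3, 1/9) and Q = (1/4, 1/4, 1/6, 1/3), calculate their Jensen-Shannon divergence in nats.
0.0466 nats

Jensen-Shannon divergence is:
JSD(P||Q) = 0.5 × D_KL(P||M) + 0.5 × D_KL(Q||M)
where M = 0.5 × (P + Q) is the mixture distribution.

M = 0.5 × (2/9, 1/3, 1/3, 1/9) + 0.5 × (1/4, 1/4, 1/6, 1/3) = (0.236111, 7/24, 1/4, 2/9)

D_KL(P||M) = 0.0499 nats
D_KL(Q||M) = 0.0433 nats

JSD(P||Q) = 0.5 × 0.0499 + 0.5 × 0.0433 = 0.0466 nats

Unlike KL divergence, JSD is symmetric and bounded: 0 ≤ JSD ≤ log(2).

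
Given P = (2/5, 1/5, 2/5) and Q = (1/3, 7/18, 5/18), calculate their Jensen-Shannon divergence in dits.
0.0098 dits

Jensen-Shannon divergence is:
JSD(P||Q) = 0.5 × D_KL(P||M) + 0.5 × D_KL(Q||M)
where M = 0.5 × (P + Q) is the mixture distribution.

M = 0.5 × (2/5, 1/5, 2/5) + 0.5 × (1/3, 7/18, 5/18) = (11/30, 0.294444, 0.338889)

D_KL(P||M) = 0.0103 dits
D_KL(Q||M) = 0.0092 dits

JSD(P||Q) = 0.5 × 0.0103 + 0.5 × 0.0092 = 0.0098 dits

Unlike KL divergence, JSD is symmetric and bounded: 0 ≤ JSD ≤ log(2).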